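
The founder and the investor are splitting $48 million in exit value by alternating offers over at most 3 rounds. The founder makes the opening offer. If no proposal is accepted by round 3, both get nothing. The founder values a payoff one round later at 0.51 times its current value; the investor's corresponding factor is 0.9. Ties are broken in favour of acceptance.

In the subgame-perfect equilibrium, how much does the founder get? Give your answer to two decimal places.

Round 3 (the founder proposes): rejection yields 0 for the investor; the founder offers 0 and keeps 48.
Round 2 (the investor proposes): the founder can get 48 next round, worth 0.51 × 48 = 24.48 now, so the investor offers 24.48, keeping 23.52.
Round 1 (the founder proposes): the investor can get 23.52 next round, worth 0.9 × 23.52 = 21.168 now. The founder offers 21.168 and keeps 48 − 21.168 = 26.832.

26.83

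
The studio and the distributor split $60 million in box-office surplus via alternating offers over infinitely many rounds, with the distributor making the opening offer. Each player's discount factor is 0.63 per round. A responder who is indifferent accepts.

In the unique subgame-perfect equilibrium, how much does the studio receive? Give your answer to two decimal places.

23.19

Let x be the distributor's share when the distributor proposes and y be the studio's share when the studio proposes.
The studio accepts iff offered ≥ 0.63·y, so x = 60 − 0.63y. Symmetrically y = 60 − 0.63x.
Substituting: x = 60 − 0.63(60 − 0.63x), giving x(1 − 0.63·0.63) = 60(1 − 0.63).
So x = 60 × 0.37 / 0.6031 ≈ 36.8098, and the studio receives 60 − x ≈ 23.1902.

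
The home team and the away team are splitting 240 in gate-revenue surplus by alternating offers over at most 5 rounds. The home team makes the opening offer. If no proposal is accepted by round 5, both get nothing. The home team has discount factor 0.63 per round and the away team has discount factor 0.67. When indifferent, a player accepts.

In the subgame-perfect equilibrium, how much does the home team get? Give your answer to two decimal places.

Round 5 (the home team proposes): the away team will accept anything ≥ 0, so the home team offers 0 and keeps 240.
Round 4 (the away team proposes): the home team can get 240 next round, worth 0.63 × 240 = 151.2 now, so the away team offers 151.2, keeping 88.8.
Round 3 (the home team proposes): the away team can get 88.8 next round, worth 0.67 × 88.8 = 59.496 now, so the home team offers 59.496, keeping 180.504.
Round 2 (the away team proposes): the home team can get 180.504 next round, worth 0.63 × 180.504 = 113.71752 now, so the away team offers 113.71752, keeping 126.28248.
Round 1 (the home team proposes): the away team can get 126.28248 next round, worth 0.67 × 126.28248 = 84.6092616 now, so the home team offers 84.6092616, keeping 155.3907384.

155.39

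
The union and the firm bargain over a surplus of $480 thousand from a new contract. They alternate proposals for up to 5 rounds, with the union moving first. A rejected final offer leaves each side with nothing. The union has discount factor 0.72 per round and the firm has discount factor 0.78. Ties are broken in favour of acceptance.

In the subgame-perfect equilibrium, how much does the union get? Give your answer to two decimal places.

316.29

Round 5 (the union proposes): rejection yields 0 for the firm; the union offers 0 and keeps 480.
Round 4 (the firm proposes): the union can get 480 next round, worth 0.72 × 480 = 345.6 now, so the firm offers 345.6, keeping 134.4.
Round 3 (the union proposes): the firm can get 134.4 next round, worth 0.78 × 134.4 = 104.832 now, so the union offers 104.832, keeping 375.168.
Round 2 (the firm proposes): the union can get 375.168 next round, worth 0.72 × 375.168 = 270.12096 now, so the firm offers 270.12096, keeping 209.87904.
Round 1 (the union proposes): the firm can get 209.87904 next round, worth 0.78 × 209.87904 = 163.7056512 now, so the union offers 163.7056512, keeping 316.2943488.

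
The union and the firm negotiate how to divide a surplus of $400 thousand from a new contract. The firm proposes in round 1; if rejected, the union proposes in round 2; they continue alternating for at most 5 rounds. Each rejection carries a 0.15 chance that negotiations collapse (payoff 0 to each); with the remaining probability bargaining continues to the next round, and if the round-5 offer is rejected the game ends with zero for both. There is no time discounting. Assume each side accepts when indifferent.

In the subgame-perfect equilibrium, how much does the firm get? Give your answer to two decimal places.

Round 5 (the firm proposes): rejection yields 0 for the union; the firm offers 0 and keeps 400.
Round 4 (the union proposes): rejecting gives the firm an expected 0.85 × 400 = 340. The union offers 340 and keeps 400 − 340 = 60.
Round 3 (the firm proposes): rejecting gives the union an expected 0.85 × 60 = 51; the firm offers that and keeps 349.
Round 2 (the union proposes): rejecting gives the firm an expected 0.85 × 349 = 296.65; the union offers that and keeps 103.35.
Round 1 (the firm proposes): rejecting gives the union an expected 0.85 × 103.35 = 87.8475; the firm offers that and keeps 312.1525.

312.15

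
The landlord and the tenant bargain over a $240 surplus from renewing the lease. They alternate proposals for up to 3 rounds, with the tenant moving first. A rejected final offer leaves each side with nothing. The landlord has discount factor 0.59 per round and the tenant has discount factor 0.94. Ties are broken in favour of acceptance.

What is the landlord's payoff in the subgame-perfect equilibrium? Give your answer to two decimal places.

Round 3 (the tenant proposes): the landlord will accept anything ≥ 0, so the tenant offers 0 and keeps 240.
Round 2 (the landlord proposes): the tenant can get 240 next round, worth 0.94 × 240 = 225.6 now, so the landlord offers 225.6, keeping 14.4.
Round 1 (the tenant proposes): the landlord can get 14.4 next round, worth 0.59 × 14.4 = 8.496 now. The tenant offers 8.496 and keeps 240 − 8.496 = 231.504.

8.50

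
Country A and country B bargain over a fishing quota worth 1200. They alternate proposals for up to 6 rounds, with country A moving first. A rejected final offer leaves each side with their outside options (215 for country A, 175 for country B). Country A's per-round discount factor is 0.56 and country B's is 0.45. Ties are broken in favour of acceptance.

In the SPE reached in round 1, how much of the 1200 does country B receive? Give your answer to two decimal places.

Solve by backward induction from round 6.
Round 6 (country B proposes): country A gets 215 if talks fail, so country B offers 215 and keeps 985.
Round 5 (country A proposes): country B can get 985 next round, worth 0.45 × 985 = 443.25 now. Country A offers 443.25 and keeps 1200 − 443.25 = 756.75.
Round 4 (country B proposes): country A can get 756.75 next round, worth 0.56 × 756.75 = 423.78 now, so country B offers 423.78, keeping 776.22.
Round 3 (country A proposes): country B can get 776.22 next round, worth 0.45 × 776.22 = 349.299 now. Country A offers 349.299 and keeps 1200 − 349.299 = 850.701.
Round 2 (country B proposes): country A can get 850.701 next round, worth 0.56 × 850.701 = 476.39256 now; country B offers that and keeps 723.60744.
Round 1 (country A proposes): country B can get 723.60744 next round, worth 0.45 × 723.60744 = 325.623348 now; country A offers that and keeps 874.376652.

325.62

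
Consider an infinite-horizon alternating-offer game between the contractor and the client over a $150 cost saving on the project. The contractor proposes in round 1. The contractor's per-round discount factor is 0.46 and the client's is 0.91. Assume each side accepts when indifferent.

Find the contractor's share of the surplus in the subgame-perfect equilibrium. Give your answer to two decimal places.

Let x be the contractor's share when the contractor proposes and y be the client's share when the client proposes.
The client accepts iff offered ≥ 0.91·y, so x = 150 − 0.91y. Symmetrically y = 150 − 0.46x.
Substituting: x = 150 − 0.91(150 − 0.46x), giving x(1 − 0.46·0.91) = 150(1 − 0.91).
So x = 150 × 0.09 / 0.5814 ≈ 23.2198, and the client receives 150 − x ≈ 126.7802.

23.22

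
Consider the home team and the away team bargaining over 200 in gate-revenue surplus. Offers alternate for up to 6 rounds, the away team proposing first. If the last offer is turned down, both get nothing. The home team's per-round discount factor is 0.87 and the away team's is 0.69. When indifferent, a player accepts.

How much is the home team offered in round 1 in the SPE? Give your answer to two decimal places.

149.02

Work backward from the last round.
Round 6 (the home team proposes): rejection yields 0 for the away team; the home team offers 0 and keeps 200.
Round 5 (the away team proposes): the home team can get 200 next round, worth 0.87 × 200 = 174 now, so the away team offers 174, keeping 26.
Round 4 (the home team proposes): the away team can get 26 next round, worth 0.69 × 26 = 17.94 now; the home team offers that and keeps 182.06.
Round 3 (the away team proposes): the home team can get 182.06 next round, worth 0.87 × 182.06 = 158.3922 now; the away team offers that and keeps 41.6078.
Round 2 (the home team proposes): the away team can get 41.6078 next round, worth 0.69 × 41.6078 = 28.709382 now. The home team offers 28.709382 and keeps 200 − 28.709382 = 171.290618.
Round 1 (the away team proposes): the home team can get 171.290618 next round, worth 0.87 × 171.290618 = 149.02283766 now. The away team offers 149.02283766 and keeps 200 − 149.02283766 = 50.97716234.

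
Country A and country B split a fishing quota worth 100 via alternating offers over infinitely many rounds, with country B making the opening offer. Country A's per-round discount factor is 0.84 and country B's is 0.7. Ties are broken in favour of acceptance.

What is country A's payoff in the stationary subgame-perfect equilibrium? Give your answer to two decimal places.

When country B proposes, country A accepts any offer worth at least 0.84 times what country A would get by proposing next round; and vice versa.
This gives x = 100 − 0.84y and y = 100 − 0.7x, where x and y are each side's share when it proposes.
Hence (1 − 0.84·0.7)x = 100(1 − 0.84), i.e. 0.412·x = 16.
x ≈ 38.8350; country A's share is 100 − x ≈ 61.1650.

61.17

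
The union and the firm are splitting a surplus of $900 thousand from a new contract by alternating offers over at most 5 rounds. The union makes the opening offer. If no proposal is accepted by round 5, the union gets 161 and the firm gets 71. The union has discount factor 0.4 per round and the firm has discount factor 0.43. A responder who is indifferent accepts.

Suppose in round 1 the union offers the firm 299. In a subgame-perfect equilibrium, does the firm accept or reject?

Accept

Round 5 (the union proposes): the firm gets 71 if talks fail, so the union offers 71 and keeps 829.
Round 4 (the firm proposes): the union can get 829 next round, worth 0.4 × 829 = 331.6 now, so the firm offers 331.6, keeping 568.4.
Round 3 (the union proposes): the firm can get 568.4 next round, worth 0.43 × 568.4 = 244.412 now. The union offers 244.412 and keeps 900 − 244.412 = 655.588.
Round 2 (the firm proposes): the union can get 655.588 next round, worth 0.4 × 655.588 = 262.2352 now. The firm offers 262.2352 and keeps 900 − 262.2352 = 637.7648.
So by rejecting in round 1, the firm gets 637.7648 next round, worth 0.43 × 637.7648 = 274.238864 now.
Offer 299 ≥ 274.238864, so the firm accepts.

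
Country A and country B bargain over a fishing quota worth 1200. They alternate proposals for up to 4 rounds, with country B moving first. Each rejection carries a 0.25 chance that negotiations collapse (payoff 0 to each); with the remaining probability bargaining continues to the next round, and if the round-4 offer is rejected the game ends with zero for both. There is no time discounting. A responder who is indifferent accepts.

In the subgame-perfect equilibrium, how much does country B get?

Round 4 (country A proposes): rejection yields 0 for country B; country A offers 0 and keeps 1200.
Round 3 (country B proposes): rejecting gives country A an expected 0.75 × 1200 = 900, so country B offers 900, keeping 300.
Round 2 (country A proposes): rejecting gives country B an expected 0.75 × 300 = 225. Country A offers 225 and keeps 1200 − 225 = 975.
Round 1 (country B proposes): rejecting gives country A an expected 0.75 × 975 = 731.25. Country B offers 731.25 and keeps 1200 − 731.25 = 468.75.

468.75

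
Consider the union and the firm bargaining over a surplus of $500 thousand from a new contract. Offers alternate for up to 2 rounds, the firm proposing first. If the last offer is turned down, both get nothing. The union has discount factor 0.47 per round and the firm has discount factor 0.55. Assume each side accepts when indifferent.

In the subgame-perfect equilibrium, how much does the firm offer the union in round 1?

Round 2 (the union proposes): rejection yields 0 for the firm; the union offers 0 and keeps 500.
Round 1 (the firm proposes): the union can get 500 next round, worth 0.47 × 500 = 235 now. The firm offers 235 and keeps 500 − 235 = 265.

235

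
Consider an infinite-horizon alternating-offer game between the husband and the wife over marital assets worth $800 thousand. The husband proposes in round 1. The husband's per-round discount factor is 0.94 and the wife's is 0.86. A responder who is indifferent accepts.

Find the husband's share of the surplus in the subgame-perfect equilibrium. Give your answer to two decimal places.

When the husband proposes, the wife accepts any offer worth at least 0.86 times what the wife would get by proposing next round; and vice versa.
This gives x = 800 − 0.86y and y = 800 − 0.94x, where x and y are each side's share when it proposes.
Hence (1 − 0.86·0.94)x = 800(1 − 0.86), i.e. 0.1916·x = 112.
x ≈ 584.5511; the wife's share is 800 − x ≈ 215.4489.

584.55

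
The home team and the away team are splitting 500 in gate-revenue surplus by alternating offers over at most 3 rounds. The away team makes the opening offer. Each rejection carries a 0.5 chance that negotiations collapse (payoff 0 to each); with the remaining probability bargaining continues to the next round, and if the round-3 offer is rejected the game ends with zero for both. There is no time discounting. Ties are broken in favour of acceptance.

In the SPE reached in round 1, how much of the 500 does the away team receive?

375

Round 3 (the away team proposes): rejection yields 0 for the home team; the away team offers 0 and keeps 500.
Round 2 (the home team proposes): rejecting gives the away team an expected 0.5 × 500 = 250, so the home team offers 250, keeping 250.
Round 1 (the away team proposes): rejecting gives the home team an expected 0.5 × 250 = 125, so the away team offers 125, keeping 375.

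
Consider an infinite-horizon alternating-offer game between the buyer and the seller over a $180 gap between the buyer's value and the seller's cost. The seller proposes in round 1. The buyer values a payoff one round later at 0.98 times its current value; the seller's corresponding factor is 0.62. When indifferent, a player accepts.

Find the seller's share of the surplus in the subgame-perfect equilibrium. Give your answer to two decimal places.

Let x be the seller's share when the seller proposes and y be the buyer's share when the buyer proposes.
The buyer accepts iff offered ≥ 0.98·y, so x = 180 − 0.98y. Symmetrically y = 180 − 0.62x.
Substituting: x = 180 − 0.98(180 − 0.62x), giving x(1 − 0.62·0.98) = 180(1 − 0.98).
So x = 180 × 0.02 / 0.3924 ≈ 9.1743, and the buyer receives 180 − x ≈ 170.8257.

9.17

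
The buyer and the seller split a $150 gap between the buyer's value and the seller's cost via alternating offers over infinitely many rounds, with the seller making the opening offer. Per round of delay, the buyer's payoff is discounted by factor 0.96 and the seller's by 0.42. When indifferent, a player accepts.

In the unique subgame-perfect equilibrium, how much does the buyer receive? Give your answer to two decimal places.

Let x be the seller's share when the seller proposes and y be the buyer's share when the buyer proposes.
The buyer accepts iff offered ≥ 0.96·y, so x = 150 − 0.96y. Symmetrically y = 150 − 0.42x.
Substituting: x = 150 − 0.96(150 − 0.42x), giving x(1 − 0.42·0.96) = 150(1 − 0.96).
So x = 150 × 0.04 / 0.5968 ≈ 10.0536, and the buyer receives 150 − x ≈ 139.9464.

139.95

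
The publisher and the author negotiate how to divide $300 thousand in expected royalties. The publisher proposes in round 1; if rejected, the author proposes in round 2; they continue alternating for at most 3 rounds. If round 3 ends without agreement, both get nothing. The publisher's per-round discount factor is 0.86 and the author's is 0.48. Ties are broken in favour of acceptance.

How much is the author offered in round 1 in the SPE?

20.16

Round 3 (the publisher proposes): the author will accept anything ≥ 0, so the publisher offers 0 and keeps 300.
Round 2 (the author proposes): the publisher can get 300 next round, worth 0.86 × 300 = 258 now; the author offers that and keeps 42.
Round 1 (the publisher proposes): the author can get 42 next round, worth 0.48 × 42 = 20.16 now, so the publisher offers 20.16, keeping 279.84.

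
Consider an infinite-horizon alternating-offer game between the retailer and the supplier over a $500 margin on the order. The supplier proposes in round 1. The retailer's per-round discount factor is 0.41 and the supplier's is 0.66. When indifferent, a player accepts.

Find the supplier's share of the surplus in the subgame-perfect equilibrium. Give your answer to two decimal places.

404.44

When the supplier proposes, the retailer accepts any offer worth at least 0.41 times what the retailer would get by proposing next round; and vice versa.
This gives x = 500 − 0.41y and y = 500 − 0.66x, where x and y are each side's share when it proposes.
Hence (1 − 0.41·0.66)x = 500(1 − 0.41), i.e. 0.7294·x = 295.
x ≈ 404.4420; the retailer's share is 500 − x ≈ 95.5580.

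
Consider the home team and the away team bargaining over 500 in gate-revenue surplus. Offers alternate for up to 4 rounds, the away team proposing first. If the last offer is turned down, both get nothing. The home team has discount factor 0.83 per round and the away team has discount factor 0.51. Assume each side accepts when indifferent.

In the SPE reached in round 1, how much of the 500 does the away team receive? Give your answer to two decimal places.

120.98

Solve by backward induction from round 4.
Round 4 (the home team proposes): rejection yields 0 for the away team; the home team offers 0 and keeps 500.
Round 3 (the away team proposes): the home team can get 500 next round, worth 0.83 × 500 = 415 now, so the away team offers 415, keeping 85.
Round 2 (the home team proposes): the away team can get 85 next round, worth 0.51 × 85 = 43.35 now; the home team offers that and keeps 456.65.
Round 1 (the away team proposes): the home team can get 456.65 next round, worth 0.83 × 456.65 = 379.0195 now, so the away team offers 379.0195, keeping 120.9805.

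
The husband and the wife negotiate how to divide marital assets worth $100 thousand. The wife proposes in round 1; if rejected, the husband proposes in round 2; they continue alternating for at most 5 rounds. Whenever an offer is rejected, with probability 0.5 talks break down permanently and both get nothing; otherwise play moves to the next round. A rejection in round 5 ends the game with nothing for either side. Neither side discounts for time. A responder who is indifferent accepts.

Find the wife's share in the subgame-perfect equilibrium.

Round 5 (the wife proposes): the husband will accept anything ≥ 0, so the wife offers 0 and keeps 100.
Round 4 (the husband proposes): rejecting gives the wife an expected 0.5 × 100 = 50, so the husband offers 50, keeping 50.
Round 3 (the wife proposes): rejecting gives the husband an expected 0.5 × 50 = 25; the wife offers that and keeps 75.
Round 2 (the husband proposes): rejecting gives the wife an expected 0.5 × 75 = 37.5; the husband offers that and keeps 62.5.
Round 1 (the wife proposes): rejecting gives the husband an expected 0.5 × 62.5 = 31.25, so the wife offers 31.25, keeping 68.75.

68.75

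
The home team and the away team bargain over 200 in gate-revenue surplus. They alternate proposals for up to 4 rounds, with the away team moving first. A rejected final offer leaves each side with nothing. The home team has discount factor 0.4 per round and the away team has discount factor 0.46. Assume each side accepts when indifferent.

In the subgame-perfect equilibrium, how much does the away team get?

142.08

Round 4 (the home team proposes): rejection yields 0 for the away team; the home team offers 0 and keeps 200.
Round 3 (the away team proposes): the home team can get 200 next round, worth 0.4 × 200 = 80 now; the away team offers that and keeps 120.
Round 2 (the home team proposes): the away team can get 120 next round, worth 0.46 × 120 = 55.2 now. The home team offers 55.2 and keeps 200 − 55.2 = 144.8.
Round 1 (the away team proposes): the home team can get 144.8 next round, worth 0.4 × 144.8 = 57.92 now. The away team offers 57.92 and keeps 200 − 57.92 = 142.08.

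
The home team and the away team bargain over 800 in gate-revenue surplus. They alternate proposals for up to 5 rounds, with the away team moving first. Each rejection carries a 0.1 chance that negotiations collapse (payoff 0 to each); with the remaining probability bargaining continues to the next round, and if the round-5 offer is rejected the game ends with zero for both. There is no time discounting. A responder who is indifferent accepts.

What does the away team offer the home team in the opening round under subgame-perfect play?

130.32

By backward induction:
Round 5 (the away team proposes): rejection yields 0 for the home team; the away team offers 0 and keeps 800.
Round 4 (the home team proposes): rejecting gives the away team an expected 0.9 × 800 = 720; the home team offers that and keeps 80.
Round 3 (the away team proposes): rejecting gives the home team an expected 0.9 × 80 = 72; the away team offers that and keeps 728.
Round 2 (the home team proposes): rejecting gives the away team an expected 0.9 × 728 = 655.2, so the home team offers 655.2, keeping 144.8.
Round 1 (the away team proposes): rejecting gives the home team an expected 0.9 × 144.8 = 130.32. The away team offers 130.32 and keeps 800 − 130.32 = 669.68.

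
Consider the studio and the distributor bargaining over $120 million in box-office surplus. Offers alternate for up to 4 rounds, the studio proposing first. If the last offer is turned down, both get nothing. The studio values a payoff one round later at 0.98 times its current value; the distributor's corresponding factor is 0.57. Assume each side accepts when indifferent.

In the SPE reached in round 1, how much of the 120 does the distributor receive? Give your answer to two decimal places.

39.58

Round 4 (the distributor proposes): the studio will accept anything ≥ 0, so the distributor offers 0 and keeps 120.
Round 3 (the studio proposes): the distributor can get 120 next round, worth 0.57 × 120 = 68.4 now. The studio offers 68.4 and keeps 120 − 68.4 = 51.6.
Round 2 (the distributor proposes): the studio can get 51.6 next round, worth 0.98 × 51.6 = 50.568 now, so the distributor offers 50.568, keeping 69.432.
Round 1 (the studio proposes): the distributor can get 69.432 next round, worth 0.57 × 69.432 = 39.57624 now, so the studio offers 39.57624, keeping 80.42376.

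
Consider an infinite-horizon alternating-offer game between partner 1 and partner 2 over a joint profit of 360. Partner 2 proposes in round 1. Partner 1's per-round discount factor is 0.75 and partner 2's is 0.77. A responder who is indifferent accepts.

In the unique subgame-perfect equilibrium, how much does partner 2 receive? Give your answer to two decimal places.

Let x be partner 2's share when partner 2 proposes and y be partner 1's share when partner 1 proposes.
Partner 1 accepts iff offered ≥ 0.75·y, so x = 360 − 0.75y. Symmetrically y = 360 − 0.77x.
Substituting: x = 360 − 0.75(360 − 0.77x), giving x(1 − 0.77·0.75) = 360(1 − 0.75).
So x = 360 × 0.25 / 0.4225 ≈ 213.0178, and partner 1 receives 360 − x ≈ 146.9822.

213.02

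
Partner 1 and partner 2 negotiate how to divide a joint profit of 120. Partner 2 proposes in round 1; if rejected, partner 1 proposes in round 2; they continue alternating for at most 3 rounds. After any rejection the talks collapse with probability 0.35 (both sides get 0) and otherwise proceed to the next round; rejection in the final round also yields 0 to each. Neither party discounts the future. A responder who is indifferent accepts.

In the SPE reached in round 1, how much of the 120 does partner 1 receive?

Round 3 (partner 2 proposes): partner 1 will accept anything ≥ 0, so partner 2 offers 0 and keeps 120.
Round 2 (partner 1 proposes): rejecting gives partner 2 an expected 0.65 × 120 = 78; partner 1 offers that and keeps 42.
Round 1 (partner 2 proposes): rejecting gives partner 1 an expected 0.65 × 42 = 27.3. Partner 2 offers 27.3 and keeps 120 − 27.3 = 92.7.

27.3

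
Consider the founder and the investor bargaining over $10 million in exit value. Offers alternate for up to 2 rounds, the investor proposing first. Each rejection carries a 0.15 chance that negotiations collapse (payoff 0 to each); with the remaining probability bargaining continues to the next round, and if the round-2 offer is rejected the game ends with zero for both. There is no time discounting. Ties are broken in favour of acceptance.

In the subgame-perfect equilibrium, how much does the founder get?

Round 2 (the founder proposes): the investor will accept anything ≥ 0, so the founder offers 0 and keeps 10.
Round 1 (the investor proposes): rejecting gives the founder an expected 0.85 × 10 = 8.5. The investor offers 8.5 and keeps 10 − 8.5 = 1.5.

8.5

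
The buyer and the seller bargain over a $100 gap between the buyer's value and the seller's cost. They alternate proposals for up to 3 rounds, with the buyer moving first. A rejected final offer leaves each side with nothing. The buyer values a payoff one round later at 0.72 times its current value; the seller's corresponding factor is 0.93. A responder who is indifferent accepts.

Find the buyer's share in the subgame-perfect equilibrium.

73.96

Round 3 (the buyer proposes): the seller will accept anything ≥ 0, so the buyer offers 0 and keeps 100.
Round 2 (the seller proposes): the buyer can get 100 next round, worth 0.72 × 100 = 72 now; the seller offers that and keeps 28.
Round 1 (the buyer proposes): the seller can get 28 next round, worth 0.93 × 28 = 26.04 now; the buyer offers that and keeps 73.96.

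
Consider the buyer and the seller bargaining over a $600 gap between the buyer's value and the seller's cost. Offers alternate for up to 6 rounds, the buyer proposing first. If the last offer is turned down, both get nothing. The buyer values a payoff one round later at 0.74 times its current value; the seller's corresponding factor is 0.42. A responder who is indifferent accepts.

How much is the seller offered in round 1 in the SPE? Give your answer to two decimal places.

110.23

Round 6 (the seller proposes): the buyer will accept anything ≥ 0, so the seller offers 0 and keeps 600.
Round 5 (the buyer proposes): the seller can get 600 next round, worth 0.42 × 600 = 252 now. The buyer offers 252 and keeps 600 − 252 = 348.
Round 4 (the seller proposes): the buyer can get 348 next round, worth 0.74 × 348 = 257.52 now. The seller offers 257.52 and keeps 600 − 257.52 = 342.48.
Round 3 (the buyer proposes): the seller can get 342.48 next round, worth 0.42 × 342.48 = 143.8416 now. The buyer offers 143.8416 and keeps 600 − 143.8416 = 456.1584.
Round 2 (the seller proposes): the buyer can get 456.1584 next round, worth 0.74 × 456.1584 = 337.557216 now, so the seller offers 337.557216, keeping 262.442784.
Round 1 (the buyer proposes): the seller can get 262.442784 next round, worth 0.42 × 262.442784 = 110.22596928 now; the buyer offers that and keeps 489.77403072.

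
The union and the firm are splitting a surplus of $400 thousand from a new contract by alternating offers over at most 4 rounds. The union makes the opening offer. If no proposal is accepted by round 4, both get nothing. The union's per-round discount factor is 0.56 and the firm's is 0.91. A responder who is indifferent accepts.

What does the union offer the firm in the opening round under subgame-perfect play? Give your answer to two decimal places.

345.65

Round 4 (the firm proposes): rejection yields 0 for the union; the firm offers 0 and keeps 400.
Round 3 (the union proposes): the firm can get 400 next round, worth 0.91 × 400 = 364 now; the union offers that and keeps 36.
Round 2 (the firm proposes): the union can get 36 next round, worth 0.56 × 36 = 20.16 now, so the firm offers 20.16, keeping 379.84.
Round 1 (the union proposes): the firm can get 379.84 next round, worth 0.91 × 379.84 = 345.6544 now, so the union offers 345.6544, keeping 54.3456.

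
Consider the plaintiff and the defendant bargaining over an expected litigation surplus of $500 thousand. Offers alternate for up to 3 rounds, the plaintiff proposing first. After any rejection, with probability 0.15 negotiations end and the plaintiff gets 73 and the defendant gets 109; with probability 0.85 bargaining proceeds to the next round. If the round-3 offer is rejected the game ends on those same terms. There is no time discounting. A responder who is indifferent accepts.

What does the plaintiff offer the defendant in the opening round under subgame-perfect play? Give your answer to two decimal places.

Round 3 (the plaintiff proposes): the defendant gets 109 if talks fail, so the plaintiff offers 109 and keeps 391.
Round 2 (the defendant proposes): rejecting gives the plaintiff an expected 0.85 × 391 + 0.15 × 73 = 343.3. The defendant offers 343.3 and keeps 500 − 343.3 = 156.7.
Round 1 (the plaintiff proposes): rejecting gives the defendant an expected 0.85 × 156.7 + 0.15 × 109 = 149.545. The plaintiff offers 149.545 and keeps 500 − 149.545 = 350.455.

149.55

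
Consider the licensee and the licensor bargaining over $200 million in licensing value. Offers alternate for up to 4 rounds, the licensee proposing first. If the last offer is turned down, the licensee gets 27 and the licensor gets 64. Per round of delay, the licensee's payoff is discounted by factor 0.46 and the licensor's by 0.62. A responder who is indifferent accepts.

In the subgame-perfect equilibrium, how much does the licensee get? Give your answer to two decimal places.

102.45

Work backward from the last round.
Round 4 (the licensor proposes): the licensee gets 27 if talks fail, so the licensor offers 27 and keeps 173.
Round 3 (the licensee proposes): the licensor can get 173 next round, worth 0.62 × 173 = 107.26 now; the licensee offers that and keeps 92.74.
Round 2 (the licensor proposes): the licensee can get 92.74 next round, worth 0.46 × 92.74 = 42.6604 now, so the licensor offers 42.6604, keeping 157.3396.
Round 1 (the licensee proposes): the licensor can get 157.3396 next round, worth 0.62 × 157.3396 = 97.550552 now; the licensee offers that and keeps 102.449448.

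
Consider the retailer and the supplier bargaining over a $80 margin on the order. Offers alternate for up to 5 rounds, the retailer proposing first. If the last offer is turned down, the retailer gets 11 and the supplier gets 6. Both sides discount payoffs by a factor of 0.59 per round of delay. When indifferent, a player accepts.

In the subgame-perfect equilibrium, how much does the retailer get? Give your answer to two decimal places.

53.18

Round 5 (the retailer proposes): the supplier gets 6 if talks fail, so the retailer offers 6 and keeps 74.
Round 4 (the supplier proposes): the retailer can get 74 next round, worth 0.59 × 74 = 43.66 now, so the supplier offers 43.66, keeping 36.34.
Round 3 (the retailer proposes): the supplier can get 36.34 next round, worth 0.59 × 36.34 = 21.4406 now, so the retailer offers 21.4406, keeping 58.5594.
Round 2 (the supplier proposes): the retailer can get 58.5594 next round, worth 0.59 × 58.5594 = 34.550046 now. The supplier offers 34.550046 and keeps 80 − 34.550046 = 45.449954.
Round 1 (the retailer proposes): the supplier can get 45.449954 next round, worth 0.59 × 45.449954 = 26.81547286 now. The retailer offers 26.81547286 and keeps 80 − 26.81547286 = 53.18452714.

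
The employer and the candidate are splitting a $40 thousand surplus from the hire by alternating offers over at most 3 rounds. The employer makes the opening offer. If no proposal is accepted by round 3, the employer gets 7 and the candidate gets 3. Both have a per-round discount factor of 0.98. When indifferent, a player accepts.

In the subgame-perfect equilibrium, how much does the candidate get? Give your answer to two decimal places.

Work backward from the last round.
Round 3 (the employer proposes): the candidate gets 3 if talks fail, so the employer offers 3 and keeps 37.
Round 2 (the candidate proposes): the employer can get 37 next round, worth 0.98 × 37 = 36.26 now, so the candidate offers 36.26, keeping 3.74.
Round 1 (the employer proposes): the candidate can get 3.74 next round, worth 0.98 × 3.74 = 3.6652 now. The employer offers 3.6652 and keeps 40 − 3.6652 = 36.3348.

3.67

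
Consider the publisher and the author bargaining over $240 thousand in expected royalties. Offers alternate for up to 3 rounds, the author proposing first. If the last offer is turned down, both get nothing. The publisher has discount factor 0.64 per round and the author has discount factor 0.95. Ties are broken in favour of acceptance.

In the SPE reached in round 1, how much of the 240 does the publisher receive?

Solve by backward induction from round 3.
Round 3 (the author proposes): the publisher will accept anything ≥ 0, so the author offers 0 and keeps 240.
Round 2 (the publisher proposes): the author can get 240 next round, worth 0.95 × 240 = 228 now, so the publisher offers 228, keeping 12.
Round 1 (the author proposes): the publisher can get 12 next round, worth 0.64 × 12 = 7.68 now. The author offers 7.68 and keeps 240 − 7.68 = 232.32.

7.68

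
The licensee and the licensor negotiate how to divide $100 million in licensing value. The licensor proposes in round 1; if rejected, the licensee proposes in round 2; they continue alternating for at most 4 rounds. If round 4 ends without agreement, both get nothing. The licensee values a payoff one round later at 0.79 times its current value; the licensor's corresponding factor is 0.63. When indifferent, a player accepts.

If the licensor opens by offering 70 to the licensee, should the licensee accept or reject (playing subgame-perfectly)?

Accept

Work out the licensee's continuation value if the offer is rejected.
Round 4 (the licensee proposes): rejection yields 0 for the licensor; the licensee offers 0 and keeps 100.
Round 3 (the licensor proposes): the licensee can get 100 next round, worth 0.79 × 100 = 79 now. The licensor offers 79 and keeps 100 − 79 = 21.
Round 2 (the licensee proposes): the licensor can get 21 next round, worth 0.63 × 21 = 13.23 now, so the licensee offers 13.23, keeping 86.77.
So by rejecting in round 1, the licensee gets 86.77 next round, worth 0.79 × 86.77 = 68.5483 now.
Offer 70 ≥ 68.5483, so the licensee accepts.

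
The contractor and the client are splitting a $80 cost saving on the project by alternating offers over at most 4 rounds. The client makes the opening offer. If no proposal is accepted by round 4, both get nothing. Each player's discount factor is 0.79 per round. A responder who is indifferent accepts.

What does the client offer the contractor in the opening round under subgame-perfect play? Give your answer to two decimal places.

Solve by backward induction from round 4.
Round 4 (the contractor proposes): the client will accept anything ≥ 0, so the contractor offers 0 and keeps 80.
Round 3 (the client proposes): the contractor can get 80 next round, worth 0.79 × 80 = 63.2 now. The client offers 63.2 and keeps 80 − 63.2 = 16.8.
Round 2 (the contractor proposes): the client can get 16.8 next round, worth 0.79 × 16.8 = 13.272 now; the contractor offers that and keeps 66.728.
Round 1 (the client proposes): the contractor can get 66.728 next round, worth 0.79 × 66.728 = 52.71512 now; the client offers that and keeps 27.28488.

52.72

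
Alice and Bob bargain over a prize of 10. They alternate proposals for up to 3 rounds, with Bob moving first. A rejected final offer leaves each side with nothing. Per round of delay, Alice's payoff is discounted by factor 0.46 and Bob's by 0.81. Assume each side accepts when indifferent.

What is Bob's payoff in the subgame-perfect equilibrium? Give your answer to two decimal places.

9.13

Round 3 (Bob proposes): rejection yields 0 for Alice; Bob offers 0 and keeps 10.
Round 2 (Alice proposes): Bob can get 10 next round, worth 0.81 × 10 = 8.1 now; Alice offers that and keeps 1.9.
Round 1 (Bob proposes): Alice can get 1.9 next round, worth 0.46 × 1.9 = 0.874 now. Bob offers 0.874 and keeps 10 − 0.874 = 9.126.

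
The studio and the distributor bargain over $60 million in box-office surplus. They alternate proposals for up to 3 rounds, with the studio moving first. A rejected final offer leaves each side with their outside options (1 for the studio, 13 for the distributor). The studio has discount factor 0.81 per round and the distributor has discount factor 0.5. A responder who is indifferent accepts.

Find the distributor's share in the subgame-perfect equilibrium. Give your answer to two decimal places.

10.97

Round 3 (the studio proposes): the distributor gets 13 if talks fail, so the studio offers 13 and keeps 47.
Round 2 (the distributor proposes): the studio can get 47 next round, worth 0.81 × 47 = 38.07 now. The distributor offers 38.07 and keeps 60 − 38.07 = 21.93.
Round 1 (the studio proposes): the distributor can get 21.93 next round, worth 0.5 × 21.93 = 10.965 now; the studio offers that and keeps 49.035.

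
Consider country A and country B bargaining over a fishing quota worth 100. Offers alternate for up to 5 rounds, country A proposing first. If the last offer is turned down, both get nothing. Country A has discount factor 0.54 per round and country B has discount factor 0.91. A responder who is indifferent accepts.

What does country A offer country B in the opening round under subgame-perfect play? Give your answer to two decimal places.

Solve by backward induction from round 5.
Round 5 (country A proposes): country B will accept anything ≥ 0, so country A offers 0 and keeps 100.
Round 4 (country B proposes): country A can get 100 next round, worth 0.54 × 100 = 54 now; country B offers that and keeps 46.
Round 3 (country A proposes): country B can get 46 next round, worth 0.91 × 46 = 41.86 now. Country A offers 41.86 and keeps 100 − 41.86 = 58.14.
Round 2 (country B proposes): country A can get 58.14 next round, worth 0.54 × 58.14 = 31.3956 now, so country B offers 31.3956, keeping 68.6044.
Round 1 (country A proposes): country B can get 68.6044 next round, worth 0.91 × 68.6044 = 62.430004 now. Country A offers 62.430004 and keeps 100 − 62.430004 = 37.569996.

62.43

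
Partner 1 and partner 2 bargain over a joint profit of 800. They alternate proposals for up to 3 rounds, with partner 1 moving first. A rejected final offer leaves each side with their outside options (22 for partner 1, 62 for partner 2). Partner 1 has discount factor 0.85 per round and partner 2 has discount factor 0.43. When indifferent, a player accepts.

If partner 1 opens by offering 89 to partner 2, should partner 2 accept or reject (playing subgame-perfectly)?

Round 3 (partner 1 proposes): partner 2 gets 62 if talks fail, so partner 1 offers 62 and keeps 738.
Round 2 (partner 2 proposes): partner 1 can get 738 next round, worth 0.85 × 738 = 627.3 now, so partner 2 offers 627.3, keeping 172.7.
So by rejecting in round 1, partner 2 gets 172.7 next round, worth 0.43 × 172.7 = 74.261 now.
Offer 89 ≥ 74.261, so partner 2 accepts.

Accept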